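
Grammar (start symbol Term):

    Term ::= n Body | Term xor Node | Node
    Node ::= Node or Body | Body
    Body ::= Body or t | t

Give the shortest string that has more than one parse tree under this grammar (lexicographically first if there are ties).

length 1: no string has ≥2 trees
length 2: no string has ≥2 trees
length 3: t or t has 2 parse trees

Two derivations of t or t:
  Term ⇒ Node ⇒ Node or Body ⇒ Body or Body ⇒ t or Body ⇒ t or t
  Term ⇒ Node ⇒ Body ⇒ Body or t ⇒ t or t

t or t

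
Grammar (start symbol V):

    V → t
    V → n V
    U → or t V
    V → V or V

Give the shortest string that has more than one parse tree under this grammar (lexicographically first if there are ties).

length 1: no string has ≥2 trees
length 2: no string has ≥2 trees
length 3: no string has ≥2 trees
length 4: n t or t has 2 parse trees

Two derivations of n t or t:
  V ⇒ n V ⇒ n V or V ⇒ n t or V ⇒ n t or t
  V ⇒ V or V ⇒ n V or V ⇒ n t or V ⇒ n t or t

n t or t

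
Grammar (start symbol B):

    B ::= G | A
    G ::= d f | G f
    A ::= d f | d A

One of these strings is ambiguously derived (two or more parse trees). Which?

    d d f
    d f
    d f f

d f

d d f: 1 tree
d f: 2 trees
d f f: 1 tree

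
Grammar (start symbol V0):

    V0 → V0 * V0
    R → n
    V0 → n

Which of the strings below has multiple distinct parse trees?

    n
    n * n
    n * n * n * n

n: 1 tree
n * n: 1 tree
n * n * n * n: 5 trees

n * n * n * n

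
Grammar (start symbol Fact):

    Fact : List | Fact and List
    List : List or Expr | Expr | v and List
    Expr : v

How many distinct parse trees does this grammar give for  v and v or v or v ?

Parse trees for v and v or v or v:
  [Fact [List [List [List v and [List [Expr v]]] or [Expr v]] or [Expr v]]]
  [Fact [List [List v and [List [List [Expr v]] or [Expr v]]] or [Expr v]]]
  [Fact [List v and [List [List [List [Expr v]] or [Expr v]] or [Expr v]]]]
  [Fact [Fact [List [Expr v]]] and [List [List [List [Expr v]] or [Expr v]] or [Expr v]]]

4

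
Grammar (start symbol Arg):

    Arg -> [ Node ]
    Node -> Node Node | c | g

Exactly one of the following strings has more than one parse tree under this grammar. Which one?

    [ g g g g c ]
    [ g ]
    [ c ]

[ g g g g c ]

[ g g g g c ]: 14 trees
[ g ]: 1 tree
[ c ]: 1 tree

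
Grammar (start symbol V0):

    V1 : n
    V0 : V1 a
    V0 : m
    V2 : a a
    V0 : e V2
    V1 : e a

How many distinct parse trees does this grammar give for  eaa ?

2

Parse trees for eaa:
  [V0 [V1 e a] a]
  [V0 e [V2 a a]]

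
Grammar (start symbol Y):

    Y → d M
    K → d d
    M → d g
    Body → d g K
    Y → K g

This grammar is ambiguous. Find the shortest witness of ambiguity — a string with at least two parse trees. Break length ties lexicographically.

length 3: d d g has 2 parse trees

Two derivations of d d g:
  Y ⇒ d M ⇒ d d g
  Y ⇒ K g ⇒ d d g

d d g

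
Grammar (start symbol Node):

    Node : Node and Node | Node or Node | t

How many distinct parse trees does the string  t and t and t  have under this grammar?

2

Parse trees for t and t and t:
  [Node [Node t] and [Node [Node t] and [Node t]]]
  [Node [Node [Node t] and [Node t]] and [Node t]]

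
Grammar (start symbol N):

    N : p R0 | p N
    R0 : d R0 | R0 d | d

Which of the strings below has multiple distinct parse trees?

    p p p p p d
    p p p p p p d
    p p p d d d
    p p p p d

p p p p p d: 1 tree
p p p p p p d: 1 tree
p p p d d d: 4 trees
p p p p d: 1 tree

p p p d d d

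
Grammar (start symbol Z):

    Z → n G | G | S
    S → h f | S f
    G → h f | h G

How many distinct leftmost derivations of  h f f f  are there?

Parse trees for h f f f:
  [Z [S [S [S h f] f] f]]

1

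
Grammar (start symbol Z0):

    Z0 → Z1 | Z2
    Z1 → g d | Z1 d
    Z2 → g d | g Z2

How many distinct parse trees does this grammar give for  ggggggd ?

1

Parse trees for ggggggd:
  [Z0 [Z2 g [Z2 g [Z2 g [Z2 g [Z2 g [Z2 g d]]]]]]]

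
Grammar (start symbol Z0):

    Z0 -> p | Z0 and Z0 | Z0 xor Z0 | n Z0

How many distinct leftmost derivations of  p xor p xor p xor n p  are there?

Parse trees for p xor p xor p xor n p:
  [Z0 [Z0 p] xor [Z0 [Z0 p] xor [Z0 [Z0 p] xor [Z0 n [Z0 p]]]]]
  [Z0 [Z0 p] xor [Z0 [Z0 [Z0 p] xor [Z0 p]] xor [Z0 n [Z0 p]]]]
  [Z0 [Z0 [Z0 p] xor [Z0 p]] xor [Z0 [Z0 p] xor [Z0 n [Z0 p]]]]
  [Z0 [Z0 [Z0 p] xor [Z0 [Z0 p] xor [Z0 p]]] xor [Z0 n [Z0 p]]]
  [Z0 [Z0 [Z0 [Z0 p] xor [Z0 p]] xor [Z0 p]] xor [Z0 n [Z0 p]]]

5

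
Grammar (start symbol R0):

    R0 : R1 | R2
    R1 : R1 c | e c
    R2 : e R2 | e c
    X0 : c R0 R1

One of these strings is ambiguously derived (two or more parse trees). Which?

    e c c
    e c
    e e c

e c

e c c: 1 tree
e c: 2 trees
e e c: 1 tree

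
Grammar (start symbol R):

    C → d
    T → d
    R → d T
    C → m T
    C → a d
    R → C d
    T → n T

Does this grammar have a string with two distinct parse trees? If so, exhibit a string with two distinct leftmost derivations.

Witness: d d

Derivation 1: R ⇒ d T ⇒ d d
Derivation 2: R ⇒ C d ⇒ d d

Two distinct leftmost derivations for the same string.

Ambiguous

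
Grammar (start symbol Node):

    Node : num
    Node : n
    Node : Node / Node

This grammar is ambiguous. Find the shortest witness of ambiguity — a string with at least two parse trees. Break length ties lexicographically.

n / n / n

length 1: no string has ≥2 trees
length 3: no string has ≥2 trees
length 5: n / n / n has 2 parse trees

Two derivations of n / n / n:
  Node ⇒ Node / Node ⇒ n / Node ⇒ n / Node / Node ⇒ n / n / Node ⇒ n / n / n
  Node ⇒ Node / Node ⇒ Node / Node / Node ⇒ n / Node / Node ⇒ n / n / Node ⇒ n / n / n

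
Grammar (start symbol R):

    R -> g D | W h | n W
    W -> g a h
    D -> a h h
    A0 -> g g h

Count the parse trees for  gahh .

2

Parse trees for gahh:
  [R g [D a h h]]
  [R [W g a h] h]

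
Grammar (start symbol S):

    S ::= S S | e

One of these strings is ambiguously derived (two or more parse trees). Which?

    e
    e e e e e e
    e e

e: 1 tree
e e e e e e: 42 trees
e e: 1 tree

e e e e e e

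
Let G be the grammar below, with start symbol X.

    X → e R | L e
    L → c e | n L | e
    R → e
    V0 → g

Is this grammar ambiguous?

Ambiguous

Witness: e e

Derivation 1: X ⇒ e R ⇒ e e
Derivation 2: X ⇒ L e ⇒ e e

Two distinct leftmost derivations for the same string.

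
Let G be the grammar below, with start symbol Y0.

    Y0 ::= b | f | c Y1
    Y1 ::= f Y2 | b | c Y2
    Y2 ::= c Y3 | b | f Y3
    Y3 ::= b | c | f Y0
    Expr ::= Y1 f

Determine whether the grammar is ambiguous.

Unambiguous

(Expr is unreachable from Y0, so its rules don't affect L(Y0).) The reachable rules are right-linear with at most one rule per (nonterminal, next-terminal) pair. Each input token forces the next rule, so parsing is deterministic.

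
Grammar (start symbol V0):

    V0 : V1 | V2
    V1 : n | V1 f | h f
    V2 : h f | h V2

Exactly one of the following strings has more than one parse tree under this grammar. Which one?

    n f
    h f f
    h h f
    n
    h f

h f

n f: 1 tree
h f f: 1 tree
h h f: 1 tree
n: 1 tree
h f: 2 trees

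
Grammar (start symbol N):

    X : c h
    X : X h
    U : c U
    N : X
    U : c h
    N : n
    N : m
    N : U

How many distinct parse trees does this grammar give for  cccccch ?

1

Parse trees for cccccch:
  [N [U c [U c [U c [U c [U c [U c h]]]]]]]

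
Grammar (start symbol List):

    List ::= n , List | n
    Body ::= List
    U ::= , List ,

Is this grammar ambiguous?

(Body, U are unreachable from List, so their rules don't affect L(List).) Right-recursive list with a separator: after each atom, whether the separator follows determines the rule. One parse per string.

Unambiguous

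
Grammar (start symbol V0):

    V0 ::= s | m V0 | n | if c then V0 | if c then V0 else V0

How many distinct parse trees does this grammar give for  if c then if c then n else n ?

2

Parse trees for if c then if c then n else n:
  [V0 if c then [V0 if c then [V0 n] else [V0 n]]]
  [V0 if c then [V0 if c then [V0 n]] else [V0 n]]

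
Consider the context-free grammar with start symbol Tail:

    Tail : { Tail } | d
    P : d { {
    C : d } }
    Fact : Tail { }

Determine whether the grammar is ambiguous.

Unambiguous

(P, C, Fact are unreachable from Tail, so their rules don't affect L(Tail).) L(Tail) is { openⁿ atom closeⁿ : n ≥ 0 }. The bracket depth fixes n, and the derivation is forced at every step.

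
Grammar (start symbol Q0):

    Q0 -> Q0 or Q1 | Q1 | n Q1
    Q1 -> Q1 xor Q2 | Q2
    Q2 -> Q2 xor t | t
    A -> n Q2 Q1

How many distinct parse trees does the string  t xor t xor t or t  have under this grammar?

4

Parse trees for t xor t xor t or t:
  [Q0 [Q0 [Q1 [Q1 [Q2 t]] xor [Q2 [Q2 t] xor t]]] or [Q1 [Q2 t]]]
  [Q0 [Q0 [Q1 [Q1 [Q1 [Q2 t]] xor [Q2 t]] xor [Q2 t]]] or [Q1 [Q2 t]]]
  [Q0 [Q0 [Q1 [Q1 [Q2 [Q2 t] xor t]] xor [Q2 t]]] or [Q1 [Q2 t]]]
  [Q0 [Q0 [Q1 [Q2 [Q2 [Q2 t] xor t] xor t]]] or [Q1 [Q2 t]]]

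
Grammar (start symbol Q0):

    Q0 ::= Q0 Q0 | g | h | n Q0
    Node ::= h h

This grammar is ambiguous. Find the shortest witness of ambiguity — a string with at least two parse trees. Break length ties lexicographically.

g g g

length 1: no string has ≥2 trees
length 2: no string has ≥2 trees
length 3: g g g has 2 parse trees

Two derivations of g g g:
  Q0 ⇒ Q0 Q0 ⇒ Q0 Q0 Q0 ⇒ g Q0 Q0 ⇒ g g Q0 ⇒ g g g
  Q0 ⇒ Q0 Q0 ⇒ g Q0 ⇒ g Q0 Q0 ⇒ g g Q0 ⇒ g g g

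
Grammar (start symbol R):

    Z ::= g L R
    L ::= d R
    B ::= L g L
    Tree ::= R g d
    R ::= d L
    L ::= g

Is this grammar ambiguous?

Unambiguous

Only R, L are reachable from R; ignoring the rest: Restricted to the reachable nonterminals, every rule has the form A → t or A → t B, and no two rules for the same A share a first terminal. The grammar encodes a DFA — one run per string.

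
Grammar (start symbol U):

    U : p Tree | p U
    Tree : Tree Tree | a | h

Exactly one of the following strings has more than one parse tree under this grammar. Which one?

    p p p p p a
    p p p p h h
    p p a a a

p p p p p a: 1 tree
p p p p h h: 1 tree
p p a a a: 2 trees

p p a a a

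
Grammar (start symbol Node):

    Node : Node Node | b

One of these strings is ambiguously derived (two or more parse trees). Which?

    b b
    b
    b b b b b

b b b b b

b b: 1 tree
b: 1 tree
b b b b b: 14 trees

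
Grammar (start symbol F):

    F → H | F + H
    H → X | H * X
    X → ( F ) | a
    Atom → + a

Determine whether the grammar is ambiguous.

Unambiguous

Only F, H, X are reachable from F; ignoring the rest: The grammar is stratified — F handles '+' (left-recursive), H handles '*', X atoms. Each operator has a fixed associativity and precedence level, so every string has one parse.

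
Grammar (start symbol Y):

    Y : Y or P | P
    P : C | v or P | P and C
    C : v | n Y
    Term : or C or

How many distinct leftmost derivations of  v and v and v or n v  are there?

Parse trees for v and v and v or n v:
  [Y [Y [P [P [P [C v]] and [C v]] and [C v]]] or [P [C n [Y [P [C v]]]]]]

1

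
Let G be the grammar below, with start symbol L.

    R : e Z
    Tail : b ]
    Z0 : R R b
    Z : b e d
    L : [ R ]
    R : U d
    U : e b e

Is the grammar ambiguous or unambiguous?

Witness: [ e b e d ]

Derivation 1: L ⇒ [ R ] ⇒ [ e Z ] ⇒ [ e b e d ]
Derivation 2: L ⇒ [ R ] ⇒ [ U d ] ⇒ [ e b e d ]

Two distinct leftmost derivations for the same string.

Ambiguous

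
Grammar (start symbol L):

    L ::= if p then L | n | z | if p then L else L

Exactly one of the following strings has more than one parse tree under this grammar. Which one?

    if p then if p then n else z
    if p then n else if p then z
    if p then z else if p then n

if p then if p then n else z: 2 trees
if p then n else if p then z: 1 tree
if p then z else if p then n: 1 tree

if p then if p then n else z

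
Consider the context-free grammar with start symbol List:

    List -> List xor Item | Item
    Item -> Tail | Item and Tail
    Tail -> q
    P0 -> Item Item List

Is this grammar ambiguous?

Unambiguous

Only List, Item, Tail are reachable from List; ignoring the rest: List → List xor Item | Item  ;  Item → Item and Tail | Tail  — a left-associative chain with Tail at the bottom. Each string factors uniquely by precedence.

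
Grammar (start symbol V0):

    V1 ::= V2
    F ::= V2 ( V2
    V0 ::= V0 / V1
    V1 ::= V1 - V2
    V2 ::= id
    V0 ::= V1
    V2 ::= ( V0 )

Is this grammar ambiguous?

Only V0, V1, V2 are reachable from V0; ignoring the rest: This is a standard precedence ladder (V0 over V1 over V2), with each level left-recursive on its own operator ('/' at V0, '-' at V1). That structure is LR(1), hence unambiguous.

Unambiguous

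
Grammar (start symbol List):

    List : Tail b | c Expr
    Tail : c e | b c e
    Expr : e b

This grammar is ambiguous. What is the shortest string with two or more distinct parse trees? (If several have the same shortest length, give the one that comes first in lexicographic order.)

c e b

length 3: c e b has 2 parse trees

Two derivations of c e b:
  List ⇒ Tail b ⇒ c e b
  List ⇒ c Expr ⇒ c e b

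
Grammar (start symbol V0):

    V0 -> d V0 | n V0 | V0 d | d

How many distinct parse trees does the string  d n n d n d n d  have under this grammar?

Parse trees for d n n d n d n d:
  [V0 d [V0 n [V0 n [V0 d [V0 n [V0 d [V0 n [V0 d]]]]]]]]

1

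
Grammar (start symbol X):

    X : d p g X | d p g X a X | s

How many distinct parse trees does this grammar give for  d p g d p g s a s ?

Parse trees for d p g d p g s a s:
  [X d p g [X d p g [X s] a [X s]]]
  [X d p g [X d p g [X s]] a [X s]]

2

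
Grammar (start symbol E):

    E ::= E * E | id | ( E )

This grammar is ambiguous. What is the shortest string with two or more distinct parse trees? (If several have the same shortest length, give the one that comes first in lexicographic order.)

length 1: no string has ≥2 trees
length 3: no string has ≥2 trees
length 5: id * id * id has 2 parse trees

Two derivations of id * id * id:
  E ⇒ E * E ⇒ E * E * E ⇒ id * E * E ⇒ id * id * E ⇒ id * id * id
  E ⇒ E * E ⇒ id * E ⇒ id * E * E ⇒ id * id * E ⇒ id * id * id

id * id * id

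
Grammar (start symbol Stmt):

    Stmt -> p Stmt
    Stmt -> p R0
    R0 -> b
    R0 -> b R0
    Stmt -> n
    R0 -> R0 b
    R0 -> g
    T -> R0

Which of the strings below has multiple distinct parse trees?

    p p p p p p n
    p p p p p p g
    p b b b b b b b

p p p p p p n: 1 tree
p p p p p p g: 1 tree
p b b b b b b b: 64 trees

p b b b b b b b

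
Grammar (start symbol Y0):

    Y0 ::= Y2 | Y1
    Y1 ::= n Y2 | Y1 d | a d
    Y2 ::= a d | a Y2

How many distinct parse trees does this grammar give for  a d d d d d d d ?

Parse trees for a d d d d d d d:
  [Y0 [Y1 [Y1 [Y1 [Y1 [Y1 [Y1 [Y1 a d] d] d] d] d] d] d]]

1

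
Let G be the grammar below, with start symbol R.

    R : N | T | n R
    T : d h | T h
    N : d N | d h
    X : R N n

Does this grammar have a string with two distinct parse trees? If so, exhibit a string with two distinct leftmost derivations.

Ambiguous

Witness: d h

Derivation 1: R ⇒ N ⇒ d h
Derivation 2: R ⇒ T ⇒ d h

Two distinct leftmost derivations for the same string.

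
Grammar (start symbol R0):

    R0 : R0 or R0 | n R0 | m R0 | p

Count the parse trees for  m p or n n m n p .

Parse trees for m p or n n m n p:
  [R0 [R0 m [R0 p]] or [R0 n [R0 n [R0 m [R0 n [R0 p]]]]]]
  [R0 m [R0 [R0 p] or [R0 n [R0 n [R0 m [R0 n [R0 p]]]]]]]

2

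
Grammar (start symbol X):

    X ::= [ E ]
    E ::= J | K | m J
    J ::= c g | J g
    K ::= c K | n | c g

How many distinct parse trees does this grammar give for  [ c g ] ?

Parse trees for [ c g ]:
  [X [ [E [J c g]] ]]
  [X [ [E [K c g]] ]]

2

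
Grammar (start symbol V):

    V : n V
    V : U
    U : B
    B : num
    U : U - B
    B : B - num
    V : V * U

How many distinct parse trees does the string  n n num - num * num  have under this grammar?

6

Parse trees for n n num - num * num:
  [V n [V n [V [V [U [B [B num] - num]]] * [U [B num]]]]]
  [V n [V n [V [V [U [U [B num]] - [B num]]] * [U [B num]]]]]
  [V n [V [V n [V [U [B [B num] - num]]]] * [U [B num]]]]
  [V n [V [V n [V [U [U [B num]] - [B num]]]] * [U [B num]]]]
  [V [V n [V n [V [U [B [B num] - num]]]]] * [U [B num]]]
  [V [V n [V n [V [U [U [B num]] - [B num]]]]] * [U [B num]]]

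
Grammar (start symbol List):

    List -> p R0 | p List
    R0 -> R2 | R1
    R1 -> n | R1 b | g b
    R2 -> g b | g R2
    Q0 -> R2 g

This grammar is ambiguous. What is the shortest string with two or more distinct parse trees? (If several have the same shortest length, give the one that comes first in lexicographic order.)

p g b

length 2: no string has ≥2 trees
length 3: p g b has 2 parse trees

Two derivations of p g b:
  List ⇒ p R0 ⇒ p R2 ⇒ p g b
  List ⇒ p R0 ⇒ p R1 ⇒ p g b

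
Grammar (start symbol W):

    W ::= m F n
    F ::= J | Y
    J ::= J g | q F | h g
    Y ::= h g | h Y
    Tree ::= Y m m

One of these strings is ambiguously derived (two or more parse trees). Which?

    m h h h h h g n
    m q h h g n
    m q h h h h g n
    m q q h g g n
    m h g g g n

m q q h g g n

m h h h h h g n: 1 tree
m q h h g n: 1 tree
m q h h h h g n: 1 tree
m q q h g g n: 5 trees
m h g g g n: 1 tree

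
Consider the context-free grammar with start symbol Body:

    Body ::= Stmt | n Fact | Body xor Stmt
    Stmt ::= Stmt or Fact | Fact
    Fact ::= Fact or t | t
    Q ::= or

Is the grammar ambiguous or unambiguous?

Witness: t or t

Derivation 1: Body ⇒ Stmt ⇒ Stmt or Fact ⇒ Fact or Fact ⇒ t or Fact ⇒ t or t
Derivation 2: Body ⇒ Stmt ⇒ Fact ⇒ Fact or t ⇒ t or t

Two distinct leftmost derivations for the same string.

Ambiguous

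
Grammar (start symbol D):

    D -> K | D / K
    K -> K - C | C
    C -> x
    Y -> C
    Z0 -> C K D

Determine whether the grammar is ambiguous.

Unambiguous

(Y, Z0 are unreachable from D, so their rules don't affect L(D).) D → D / K | K  ;  K → K - C | C  — a left-associative chain with C at the bottom. Each string factors uniquely by precedence.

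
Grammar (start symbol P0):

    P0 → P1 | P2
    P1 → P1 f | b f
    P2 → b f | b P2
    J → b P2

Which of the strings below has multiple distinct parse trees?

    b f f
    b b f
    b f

b f

b f f: 1 tree
b b f: 1 tree
b f: 2 trees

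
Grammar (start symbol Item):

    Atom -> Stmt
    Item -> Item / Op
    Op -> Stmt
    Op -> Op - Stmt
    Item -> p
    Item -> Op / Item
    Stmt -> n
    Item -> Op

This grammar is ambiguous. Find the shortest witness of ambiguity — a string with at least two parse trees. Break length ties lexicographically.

n / n

length 1: no string has ≥2 trees
length 3: n / n has 2 parse trees

Two derivations of n / n:
  Item ⇒ Item / Op ⇒ Op / Op ⇒ Stmt / Op ⇒ n / Op ⇒ n / Stmt ⇒ n / n
  Item ⇒ Op / Item ⇒ Stmt / Item ⇒ n / Item ⇒ n / Op ⇒ n / Stmt ⇒ n / n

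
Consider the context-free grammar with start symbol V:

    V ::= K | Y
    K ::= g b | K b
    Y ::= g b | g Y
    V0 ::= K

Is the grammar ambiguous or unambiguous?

Witness: g b

Derivation 1: V ⇒ K ⇒ g b
Derivation 2: V ⇒ Y ⇒ g b

Two distinct leftmost derivations for the same string.

Ambiguous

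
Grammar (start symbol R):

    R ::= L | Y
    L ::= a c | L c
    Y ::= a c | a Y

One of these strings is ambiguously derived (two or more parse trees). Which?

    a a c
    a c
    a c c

a c

a a c: 1 tree
a c: 2 trees
a c c: 1 tree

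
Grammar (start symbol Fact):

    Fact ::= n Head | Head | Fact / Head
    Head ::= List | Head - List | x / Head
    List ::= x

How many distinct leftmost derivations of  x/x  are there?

Parse trees for x/x:
  [Fact [Head x / [Head [List x]]]]
  [Fact [Fact [Head [List x]]] / [Head [List x]]]

2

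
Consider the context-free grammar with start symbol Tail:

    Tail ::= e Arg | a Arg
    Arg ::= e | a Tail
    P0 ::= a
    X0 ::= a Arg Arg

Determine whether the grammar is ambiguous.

Only Tail, Arg are reachable from Tail; ignoring the rest: The reachable rules are right-linear with at most one rule per (nonterminal, next-terminal) pair. Each input token forces the next rule, so parsing is deterministic.

Unambiguous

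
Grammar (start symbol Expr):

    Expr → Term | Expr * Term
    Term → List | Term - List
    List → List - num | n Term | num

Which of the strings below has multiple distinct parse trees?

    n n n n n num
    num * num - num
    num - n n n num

num * num - num

n n n n n num: 1 tree
num * num - num: 2 trees
num - n n n num: 1 tree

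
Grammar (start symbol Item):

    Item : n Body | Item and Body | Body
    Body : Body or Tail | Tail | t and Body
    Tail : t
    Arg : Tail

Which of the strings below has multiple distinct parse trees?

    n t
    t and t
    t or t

t and t

n t: 1 tree
t and t: 2 trees
t or t: 1 tree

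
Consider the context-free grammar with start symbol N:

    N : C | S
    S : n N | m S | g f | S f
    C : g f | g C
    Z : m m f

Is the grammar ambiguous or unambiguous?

Witness: g f

Derivation 1: N ⇒ C ⇒ g f
Derivation 2: N ⇒ S ⇒ g f

Two distinct leftmost derivations for the same string.

Ambiguous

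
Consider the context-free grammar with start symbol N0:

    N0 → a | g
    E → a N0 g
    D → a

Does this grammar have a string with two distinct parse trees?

Unambiguous

(E, D are unreachable from N0, so their rules don't affect L(N0).) Restricted to the reachable nonterminals, every rule has the form A → t or A → t B, and no two rules for the same A share a first terminal. The grammar encodes a DFA — one run per string.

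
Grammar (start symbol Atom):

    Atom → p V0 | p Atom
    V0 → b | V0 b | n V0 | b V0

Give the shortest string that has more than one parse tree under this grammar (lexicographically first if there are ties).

p b b

length 2: no string has ≥2 trees
length 3: p b b has 2 parse trees

Two derivations of p b b:
  Atom ⇒ p V0 ⇒ p V0 b ⇒ p b b
  Atom ⇒ p V0 ⇒ p b V0 ⇒ p b b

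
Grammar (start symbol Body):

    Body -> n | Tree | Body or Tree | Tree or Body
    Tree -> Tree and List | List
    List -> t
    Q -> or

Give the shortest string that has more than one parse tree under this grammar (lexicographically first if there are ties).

t or t

length 1: no string has ≥2 trees
length 3: t or t has 2 parse trees

Two derivations of t or t:
  Body ⇒ Body or Tree ⇒ Tree or Tree ⇒ List or Tree ⇒ t or Tree ⇒ t or List ⇒ t or t
  Body ⇒ Tree or Body ⇒ List or Body ⇒ t or Body ⇒ t or Tree ⇒ t or List ⇒ t or t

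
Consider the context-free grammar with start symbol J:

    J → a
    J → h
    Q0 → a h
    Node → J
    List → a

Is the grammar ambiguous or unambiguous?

Unambiguous

(List, Q0, Node are unreachable from J, so their rules don't affect L(J).) Restricted to the reachable nonterminals, every rule has the form A → t or A → t B, and no two rules for the same A share a first terminal. The grammar encodes a DFA — one run per string.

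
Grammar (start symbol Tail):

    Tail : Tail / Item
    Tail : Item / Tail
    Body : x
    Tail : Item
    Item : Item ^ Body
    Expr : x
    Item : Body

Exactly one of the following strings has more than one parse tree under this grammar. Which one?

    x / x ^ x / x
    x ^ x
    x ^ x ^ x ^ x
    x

x / x ^ x / x: 4 trees
x ^ x: 1 tree
x ^ x ^ x ^ x: 1 tree
x: 1 tree

x / x ^ x / x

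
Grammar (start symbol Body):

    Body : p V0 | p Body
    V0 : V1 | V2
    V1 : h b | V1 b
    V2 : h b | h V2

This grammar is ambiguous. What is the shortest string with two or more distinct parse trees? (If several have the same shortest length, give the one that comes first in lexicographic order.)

p h b

length 3: p h b has 2 parse trees

Two derivations of p h b:
  Body ⇒ p V0 ⇒ p V1 ⇒ p h b
  Body ⇒ p V0 ⇒ p V2 ⇒ p h b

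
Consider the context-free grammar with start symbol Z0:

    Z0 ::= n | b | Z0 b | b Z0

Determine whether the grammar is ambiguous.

Witness: b b

Derivation 1: Z0 ⇒ Z0 b ⇒ b b
Derivation 2: Z0 ⇒ b Z0 ⇒ b b

Two distinct leftmost derivations for the same string.

Ambiguous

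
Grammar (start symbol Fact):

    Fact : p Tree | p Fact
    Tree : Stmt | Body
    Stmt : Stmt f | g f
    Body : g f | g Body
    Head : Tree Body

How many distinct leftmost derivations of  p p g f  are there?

2

Parse trees for p p g f:
  [Fact p [Fact p [Tree [Stmt g f]]]]
  [Fact p [Fact p [Tree [Body g f]]]]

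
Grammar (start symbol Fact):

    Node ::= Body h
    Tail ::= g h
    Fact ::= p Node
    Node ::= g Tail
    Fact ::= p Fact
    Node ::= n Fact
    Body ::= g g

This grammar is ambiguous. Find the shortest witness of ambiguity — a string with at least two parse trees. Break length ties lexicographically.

p g g h

length 4: p g g h has 2 parse trees

Two derivations of p g g h:
  Fact ⇒ p Node ⇒ p Body h ⇒ p g g h
  Fact ⇒ p Node ⇒ p g Tail ⇒ p g g h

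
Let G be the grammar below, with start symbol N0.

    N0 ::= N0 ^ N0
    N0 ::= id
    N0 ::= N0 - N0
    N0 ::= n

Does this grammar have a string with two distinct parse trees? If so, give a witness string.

Ambiguous

Witness: id - id - id

Derivation 1: N0 ⇒ N0 - N0 ⇒ id - N0 ⇒ id - N0 - N0 ⇒ id - id - N0 ⇒ id - id - id
Derivation 2: N0 ⇒ N0 - N0 ⇒ N0 - N0 - N0 ⇒ id - N0 - N0 ⇒ id - id - N0 ⇒ id - id - id

Two distinct leftmost derivations for the same string.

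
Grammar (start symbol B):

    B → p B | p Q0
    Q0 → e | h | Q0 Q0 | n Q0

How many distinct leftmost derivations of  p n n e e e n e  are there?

28

Parse trees for p n n e e e n e (showing first 6 of 28):
  [B p [Q0 [Q0 n [Q0 n [Q0 e]]] [Q0 [Q0 e] [Q0 [Q0 e] [Q0 n [Q0 e]]]]]]
  [B p [Q0 [Q0 n [Q0 n [Q0 e]]] [Q0 [Q0 [Q0 e] [Q0 e]] [Q0 n [Q0 e]]]]]
  [B p [Q0 [Q0 [Q0 n [Q0 n [Q0 e]]] [Q0 e]] [Q0 [Q0 e] [Q0 n [Q0 e]]]]]
  [B p [Q0 [Q0 n [Q0 [Q0 n [Q0 e]] [Q0 e]]] [Q0 [Q0 e] [Q0 n [Q0 e]]]]]
  [B p [Q0 [Q0 n [Q0 n [Q0 [Q0 e] [Q0 e]]]] [Q0 [Q0 e] [Q0 n [Q0 e]]]]]
  [B p [Q0 [Q0 [Q0 n [Q0 n [Q0 e]]] [Q0 [Q0 e] [Q0 e]]] [Q0 n [Q0 e]]]]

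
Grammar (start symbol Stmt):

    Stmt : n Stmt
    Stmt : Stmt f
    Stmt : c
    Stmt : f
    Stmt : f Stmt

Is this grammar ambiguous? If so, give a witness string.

Witness: f f

Derivation 1: Stmt ⇒ Stmt f ⇒ f f
Derivation 2: Stmt ⇒ f Stmt ⇒ f f

Two distinct leftmost derivations for the same string.

Ambiguous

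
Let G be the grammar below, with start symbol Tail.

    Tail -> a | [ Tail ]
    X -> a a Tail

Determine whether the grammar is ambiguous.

(X is unreachable from Tail, so its rules don't affect L(Tail).) L(Tail) is { openⁿ atom closeⁿ : n ≥ 0 }. The bracket depth fixes n, and the derivation is forced at every step.

Unambiguous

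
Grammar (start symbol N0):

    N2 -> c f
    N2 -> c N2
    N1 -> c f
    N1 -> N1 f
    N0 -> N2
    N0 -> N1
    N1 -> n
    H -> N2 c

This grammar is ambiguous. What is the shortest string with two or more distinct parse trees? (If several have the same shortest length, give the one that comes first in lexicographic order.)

c f

length 1: no string has ≥2 trees
length 2: c f has 2 parse trees

Two derivations of c f:
  N0 ⇒ N2 ⇒ c f
  N0 ⇒ N1 ⇒ c f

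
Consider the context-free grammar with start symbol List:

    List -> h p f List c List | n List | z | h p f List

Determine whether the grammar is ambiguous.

Witness: h p f h p f z c z

Derivation 1: List ⇒ h p f List c List ⇒ h p f h p f List c List ⇒ h p f h p f z c List ⇒ h p f h p f z c z
Derivation 2: List ⇒ h p f List ⇒ h p f h p f List c List ⇒ h p f h p f z c List ⇒ h p f h p f z c z

Two distinct leftmost derivations for the same string.

Ambiguous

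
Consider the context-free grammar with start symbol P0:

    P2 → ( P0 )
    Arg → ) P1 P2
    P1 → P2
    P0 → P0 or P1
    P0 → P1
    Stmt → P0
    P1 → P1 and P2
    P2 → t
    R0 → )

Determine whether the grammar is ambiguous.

(Arg, Stmt, R0 are unreachable from P0, so their rules don't affect L(P0).) P0 → P0 or P1 | P1  ;  P1 → P1 and P2 | P2  — a left-associative chain with P2 at the bottom. Each string factors uniquely by precedence.

Unambiguous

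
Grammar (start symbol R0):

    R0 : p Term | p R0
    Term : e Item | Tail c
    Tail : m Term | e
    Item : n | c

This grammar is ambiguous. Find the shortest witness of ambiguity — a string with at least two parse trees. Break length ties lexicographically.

p e c

length 3: p e c has 2 parse trees

Two derivations of p e c:
  R0 ⇒ p Term ⇒ p e Item ⇒ p e c
  R0 ⇒ p Term ⇒ p Tail c ⇒ p e c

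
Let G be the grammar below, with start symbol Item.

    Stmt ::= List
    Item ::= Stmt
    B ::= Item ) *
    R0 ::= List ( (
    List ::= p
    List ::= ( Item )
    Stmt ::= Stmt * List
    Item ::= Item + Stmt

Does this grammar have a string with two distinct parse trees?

(B, R0 are unreachable from Item, so their rules don't affect L(Item).) The grammar is stratified — Item handles '+' (left-recursive), Stmt handles '*', List atoms. Each operator has a fixed associativity and precedence level, so every string has one parse.

Unambiguous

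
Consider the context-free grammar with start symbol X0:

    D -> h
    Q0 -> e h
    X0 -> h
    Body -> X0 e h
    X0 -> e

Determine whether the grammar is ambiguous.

Only X0 is reachable from X0; ignoring the rest: The reachable rules are right-linear with at most one rule per (nonterminal, next-terminal) pair. Each input token forces the next rule, so parsing is deterministic.

Unambiguous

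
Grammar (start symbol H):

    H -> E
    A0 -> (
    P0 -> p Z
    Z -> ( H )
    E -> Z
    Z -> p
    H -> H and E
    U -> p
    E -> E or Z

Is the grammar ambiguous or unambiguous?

(P0, A0, U are unreachable from H, so their rules don't affect L(H).) H → H and E | E  ;  E → E or Z | Z  — a left-associative chain with Z at the bottom. Each string factors uniquely by precedence.

Unambiguous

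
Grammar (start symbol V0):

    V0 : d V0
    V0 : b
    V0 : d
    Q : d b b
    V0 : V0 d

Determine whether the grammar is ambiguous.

Ambiguous

Witness: d d

Derivation 1: V0 ⇒ d V0 ⇒ d d
Derivation 2: V0 ⇒ V0 d ⇒ d d

Two distinct leftmost derivations for the same string.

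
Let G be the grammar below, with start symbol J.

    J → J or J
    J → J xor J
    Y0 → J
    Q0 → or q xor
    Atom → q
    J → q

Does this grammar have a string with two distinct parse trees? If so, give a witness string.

Witness: q or q or q

Derivation 1: J ⇒ J or J ⇒ J or J or J ⇒ q or J or J ⇒ q or q or J ⇒ q or q or q
Derivation 2: J ⇒ J or J ⇒ q or J ⇒ q or J or J ⇒ q or q or J ⇒ q or q or q

Two distinct leftmost derivations for the same string.

Ambiguous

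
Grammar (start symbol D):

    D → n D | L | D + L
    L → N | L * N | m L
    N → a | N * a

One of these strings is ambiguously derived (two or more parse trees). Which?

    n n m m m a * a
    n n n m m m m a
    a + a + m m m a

n n m m m a * a: 5 trees
n n n m m m m a: 1 tree
a + a + m m m a: 1 tree

n n m m m a * a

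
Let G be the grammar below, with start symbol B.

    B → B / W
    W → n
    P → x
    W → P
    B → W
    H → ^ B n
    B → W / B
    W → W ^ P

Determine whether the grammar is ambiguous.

Ambiguous

Witness: n / n

Derivation 1: B ⇒ B / W ⇒ W / W ⇒ n / W ⇒ n / n
Derivation 2: B ⇒ W / B ⇒ n / B ⇒ n / W ⇒ n / n

Two distinct leftmost derivations for the same string.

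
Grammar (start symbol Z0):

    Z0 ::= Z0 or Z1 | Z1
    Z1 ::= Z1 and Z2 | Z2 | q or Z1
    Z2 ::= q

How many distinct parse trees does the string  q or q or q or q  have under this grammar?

8

Parse trees for q or q or q or q:
  [Z0 [Z0 [Z1 [Z2 q]]] or [Z1 q or [Z1 q or [Z1 [Z2 q]]]]]
  [Z0 [Z0 [Z0 [Z1 [Z2 q]]] or [Z1 [Z2 q]]] or [Z1 q or [Z1 [Z2 q]]]]
  [Z0 [Z0 [Z1 q or [Z1 [Z2 q]]]] or [Z1 q or [Z1 [Z2 q]]]]
  [Z0 [Z0 [Z0 [Z1 [Z2 q]]] or [Z1 q or [Z1 [Z2 q]]]] or [Z1 [Z2 q]]]
  [Z0 [Z0 [Z0 [Z0 [Z1 [Z2 q]]] or [Z1 [Z2 q]]] or [Z1 [Z2 q]]] or [Z1 [Z2 q]]]
  [Z0 [Z0 [Z0 [Z1 q or [Z1 [Z2 q]]]] or [Z1 [Z2 q]]] or [Z1 [Z2 q]]]
  [Z0 [Z0 [Z1 q or [Z1 q or [Z1 [Z2 q]]]]] or [Z1 [Z2 q]]]
  [Z0 [Z1 q or [Z1 q or [Z1 q or [Z1 [Z2 q]]]]]]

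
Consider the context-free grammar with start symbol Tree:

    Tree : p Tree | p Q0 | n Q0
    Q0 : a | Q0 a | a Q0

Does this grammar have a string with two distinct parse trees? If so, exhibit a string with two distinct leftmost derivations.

Ambiguous

Witness: n a a

Derivation 1: Tree ⇒ n Q0 ⇒ n Q0 a ⇒ n a a
Derivation 2: Tree ⇒ n Q0 ⇒ n a Q0 ⇒ n a a

Two distinct leftmost derivations for the same string.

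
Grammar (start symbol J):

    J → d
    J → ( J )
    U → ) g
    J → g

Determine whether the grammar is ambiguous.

Unambiguous

Only J is reachable from J; ignoring the rest: L(J) is { openⁿ atom closeⁿ : n ≥ 0 }. The bracket depth fixes n, and the derivation is forced at every step.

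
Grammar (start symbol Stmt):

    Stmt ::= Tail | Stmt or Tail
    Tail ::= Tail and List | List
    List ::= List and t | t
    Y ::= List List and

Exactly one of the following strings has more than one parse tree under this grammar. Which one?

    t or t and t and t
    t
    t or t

t or t and t and t: 4 trees
t: 1 tree
t or t: 1 tree

t or t and t and t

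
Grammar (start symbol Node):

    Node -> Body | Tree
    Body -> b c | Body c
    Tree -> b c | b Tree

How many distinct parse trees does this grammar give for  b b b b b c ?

Parse trees for b b b b b c:
  [Node [Tree b [Tree b [Tree b [Tree b [Tree b c]]]]]]

1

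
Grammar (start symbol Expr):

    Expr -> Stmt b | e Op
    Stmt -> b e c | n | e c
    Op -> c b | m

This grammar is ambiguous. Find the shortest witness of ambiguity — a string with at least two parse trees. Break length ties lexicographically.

e c b

length 2: no string has ≥2 trees
length 3: e c b has 2 parse trees

Two derivations of e c b:
  Expr ⇒ Stmt b ⇒ e c b
  Expr ⇒ e Op ⇒ e c b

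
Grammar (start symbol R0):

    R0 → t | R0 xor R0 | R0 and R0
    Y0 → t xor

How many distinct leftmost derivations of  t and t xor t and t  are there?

Parse trees for t and t xor t and t:
  [R0 [R0 [R0 t] and [R0 t]] xor [R0 [R0 t] and [R0 t]]]
  [R0 [R0 t] and [R0 [R0 t] xor [R0 [R0 t] and [R0 t]]]]
  [R0 [R0 t] and [R0 [R0 [R0 t] xor [R0 t]] and [R0 t]]]
  [R0 [R0 [R0 [R0 t] and [R0 t]] xor [R0 t]] and [R0 t]]
  [R0 [R0 [R0 t] and [R0 [R0 t] xor [R0 t]]] and [R0 t]]

5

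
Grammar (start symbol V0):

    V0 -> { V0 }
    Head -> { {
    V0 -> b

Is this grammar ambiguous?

Unambiguous

Only V0 is reachable from V0; ignoring the rest: Each string is a nest of matched brackets around a single atom. An opening bracket forces the recursive rule; an atom forces the base rule.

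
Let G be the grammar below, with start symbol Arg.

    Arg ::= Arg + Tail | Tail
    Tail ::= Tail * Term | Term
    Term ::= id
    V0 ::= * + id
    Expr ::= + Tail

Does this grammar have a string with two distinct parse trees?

Unambiguous

Only Arg, Tail, Term are reachable from Arg; ignoring the rest: Arg → Arg + Tail | Tail  ;  Tail → Tail * Term | Term  — a left-associative chain with Term at the bottom. Each string factors uniquely by precedence.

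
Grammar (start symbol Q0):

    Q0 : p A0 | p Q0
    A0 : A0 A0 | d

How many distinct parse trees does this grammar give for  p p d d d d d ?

14

Parse trees for p p d d d d d (showing first 6 of 14):
  [Q0 p [Q0 p [A0 [A0 d] [A0 [A0 d] [A0 [A0 d] [A0 [A0 d] [A0 d]]]]]]]
  [Q0 p [Q0 p [A0 [A0 d] [A0 [A0 d] [A0 [A0 [A0 d] [A0 d]] [A0 d]]]]]]
  [Q0 p [Q0 p [A0 [A0 d] [A0 [A0 [A0 d] [A0 d]] [A0 [A0 d] [A0 d]]]]]]
  [Q0 p [Q0 p [A0 [A0 d] [A0 [A0 [A0 d] [A0 [A0 d] [A0 d]]] [A0 d]]]]]
  [Q0 p [Q0 p [A0 [A0 d] [A0 [A0 [A0 [A0 d] [A0 d]] [A0 d]] [A0 d]]]]]
  [Q0 p [Q0 p [A0 [A0 [A0 d] [A0 d]] [A0 [A0 d] [A0 [A0 d] [A0 d]]]]]]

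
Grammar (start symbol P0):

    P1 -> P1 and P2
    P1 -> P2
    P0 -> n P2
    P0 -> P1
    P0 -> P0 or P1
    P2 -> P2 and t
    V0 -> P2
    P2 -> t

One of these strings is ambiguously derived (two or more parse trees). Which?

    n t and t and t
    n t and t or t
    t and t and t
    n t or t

n t and t and t: 1 tree
n t and t or t: 1 tree
t and t and t: 4 trees
n t or t: 1 tree

t and t and t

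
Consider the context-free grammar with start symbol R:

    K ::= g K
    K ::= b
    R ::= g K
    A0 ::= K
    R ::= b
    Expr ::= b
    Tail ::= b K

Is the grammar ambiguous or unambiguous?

Unambiguous

(A0, Tail, Expr are unreachable from R, so their rules don't affect L(R).) Each reachable nonterminal has at most one production per leading terminal, and all productions are right-linear; the derivation is determined token-by-token.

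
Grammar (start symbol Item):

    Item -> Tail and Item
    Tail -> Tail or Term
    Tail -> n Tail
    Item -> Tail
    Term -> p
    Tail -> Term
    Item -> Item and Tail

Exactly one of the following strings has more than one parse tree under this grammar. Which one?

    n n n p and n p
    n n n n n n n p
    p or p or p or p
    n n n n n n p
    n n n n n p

n n n p and n p

n n n p and n p: 2 trees
n n n n n n n p: 1 tree
p or p or p or p: 1 tree
n n n n n n p: 1 tree
n n n n n p: 1 tree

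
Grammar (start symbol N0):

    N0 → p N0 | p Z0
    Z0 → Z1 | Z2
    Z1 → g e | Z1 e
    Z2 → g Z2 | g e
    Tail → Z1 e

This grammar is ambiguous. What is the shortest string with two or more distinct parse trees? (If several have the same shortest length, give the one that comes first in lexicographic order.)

p g e

length 3: p g e has 2 parse trees

Two derivations of p g e:
  N0 ⇒ p Z0 ⇒ p Z1 ⇒ p g e
  N0 ⇒ p Z0 ⇒ p Z2 ⇒ p g e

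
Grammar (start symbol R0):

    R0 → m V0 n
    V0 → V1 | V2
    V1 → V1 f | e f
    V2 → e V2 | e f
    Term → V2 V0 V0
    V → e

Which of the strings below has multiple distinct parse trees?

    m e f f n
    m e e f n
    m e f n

m e f n

m e f f n: 1 tree
m e e f n: 1 tree
m e f n: 2 trees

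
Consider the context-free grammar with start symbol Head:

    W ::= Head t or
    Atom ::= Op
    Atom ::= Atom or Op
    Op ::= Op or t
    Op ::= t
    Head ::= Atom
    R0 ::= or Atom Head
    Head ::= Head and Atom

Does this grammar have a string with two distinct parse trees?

Ambiguous

Witness: t or t

Derivation 1: Head ⇒ Atom ⇒ Op ⇒ Op or t ⇒ t or t
Derivation 2: Head ⇒ Atom ⇒ Atom or Op ⇒ Op or Op ⇒ t or Op ⇒ t or t

Two distinct leftmost derivations for the same string.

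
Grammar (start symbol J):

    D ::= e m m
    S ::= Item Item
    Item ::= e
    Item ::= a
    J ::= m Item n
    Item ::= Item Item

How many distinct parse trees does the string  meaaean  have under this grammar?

Parse trees for meaaean (showing first 6 of 14):
  [J m [Item [Item e] [Item [Item a] [Item [Item a] [Item [Item e] [Item a]]]]] n]
  [J m [Item [Item e] [Item [Item a] [Item [Item [Item a] [Item e]] [Item a]]]] n]
  [J m [Item [Item e] [Item [Item [Item a] [Item a]] [Item [Item e] [Item a]]]] n]
  [J m [Item [Item e] [Item [Item [Item a] [Item [Item a] [Item e]]] [Item a]]] n]
  [J m [Item [Item e] [Item [Item [Item [Item a] [Item a]] [Item e]] [Item a]]] n]
  [J m [Item [Item [Item e] [Item a]] [Item [Item a] [Item [Item e] [Item a]]]] n]

14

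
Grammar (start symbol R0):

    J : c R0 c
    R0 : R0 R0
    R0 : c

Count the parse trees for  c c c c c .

14

Parse trees for c c c c c (showing first 6 of 14):
  [R0 [R0 c] [R0 [R0 c] [R0 [R0 c] [R0 [R0 c] [R0 c]]]]]
  [R0 [R0 c] [R0 [R0 c] [R0 [R0 [R0 c] [R0 c]] [R0 c]]]]
  [R0 [R0 c] [R0 [R0 [R0 c] [R0 c]] [R0 [R0 c] [R0 c]]]]
  [R0 [R0 c] [R0 [R0 [R0 c] [R0 [R0 c] [R0 c]]] [R0 c]]]
  [R0 [R0 c] [R0 [R0 [R0 [R0 c] [R0 c]] [R0 c]] [R0 c]]]
  [R0 [R0 [R0 c] [R0 c]] [R0 [R0 c] [R0 [R0 c] [R0 c]]]]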